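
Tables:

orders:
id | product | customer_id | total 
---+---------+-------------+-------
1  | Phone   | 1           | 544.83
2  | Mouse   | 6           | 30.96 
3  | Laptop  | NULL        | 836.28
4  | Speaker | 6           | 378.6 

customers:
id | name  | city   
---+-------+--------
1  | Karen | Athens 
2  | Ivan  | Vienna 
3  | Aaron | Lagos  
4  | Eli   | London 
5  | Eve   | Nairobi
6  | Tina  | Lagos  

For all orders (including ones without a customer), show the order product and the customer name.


LEFT JOIN keeps every row from orders (the left table); where customer_id has no match in customers, the customer columns become NULL. Walk through each order:
  - order 1 (Phone): customer_id=1 -> matches Karen
  - order 2 (Mouse): customer_id=6 -> matches Tina
  - order 3 (Laptop): customer_id=NULL, no match -> kept with NULL
  - order 4 (Speaker): customer_id=6 -> matches Tina
All 4 rows appear; 1 has NULL customer.

SQL:
SELECT a.product, b.name AS customer
FROM orders a
LEFT JOIN customers b ON a.customer_id = b.id

Result:
product | customer
--------+---------
Phone   | Karen   
Mouse   | Tina    
Laptop  | NULL    
Speaker | Tina    


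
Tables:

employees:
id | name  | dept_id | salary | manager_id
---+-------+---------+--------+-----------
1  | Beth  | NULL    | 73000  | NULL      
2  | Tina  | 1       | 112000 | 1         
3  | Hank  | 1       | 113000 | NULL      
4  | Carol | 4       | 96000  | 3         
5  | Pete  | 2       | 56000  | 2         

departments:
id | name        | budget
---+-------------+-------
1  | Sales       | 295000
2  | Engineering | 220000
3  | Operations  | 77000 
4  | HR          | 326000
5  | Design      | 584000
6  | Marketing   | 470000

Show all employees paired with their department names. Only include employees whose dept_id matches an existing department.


INNER JOIN keeps only employees rows whose dept_id matches an id in departments. Walk through each employee:
  - employee 1 (Beth): dept_id=NULL, no match -> dropped
  - employee 2 (Tina): dept_id=1 -> matches Sales
  - employee 3 (Hank): dept_id=1 -> matches Sales
  - employee 4 (Carol): dept_id=4 -> matches HR
  - employee 5 (Pete): dept_id=2 -> matches Engineering
So 1 of 5 rows is dropped.

SQL:
SELECT a.name, b.name AS department
FROM employees a
INNER JOIN departments b ON a.dept_id = b.id

Result:
name  | department 
------+------------
Tina  | Sales      
Hank  | Sales      
Carol | HR         
Pete  | Engineering


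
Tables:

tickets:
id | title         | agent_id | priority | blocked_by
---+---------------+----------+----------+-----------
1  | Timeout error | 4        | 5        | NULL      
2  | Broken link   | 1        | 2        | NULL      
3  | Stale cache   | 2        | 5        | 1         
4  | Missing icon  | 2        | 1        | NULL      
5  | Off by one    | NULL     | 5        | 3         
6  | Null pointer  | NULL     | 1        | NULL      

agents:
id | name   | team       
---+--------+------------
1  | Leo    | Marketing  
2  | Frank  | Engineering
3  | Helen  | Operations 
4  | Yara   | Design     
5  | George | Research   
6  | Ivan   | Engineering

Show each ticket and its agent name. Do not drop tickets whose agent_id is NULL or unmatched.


LEFT JOIN keeps every row from tickets (the left table); where agent_id has no match in agents, the agent columns become NULL. Walk through each ticket:
  - ticket 1 (Timeout error): agent_id=4 -> matches Yara
  - ticket 2 (Broken link): agent_id=1 -> matches Leo
  - ticket 3 (Stale cache): agent_id=2 -> matches Frank
  - ticket 4 (Missing icon): agent_id=2 -> matches Frank
  - ticket 5 (Off by one): agent_id=NULL, no match -> kept with NULL
  - ticket 6 (Null pointer): agent_id=NULL, no match -> kept with NULL
All 6 rows appear; 2 have NULL agent.

SQL:
SELECT a.title, b.name AS agent
FROM tickets a
LEFT JOIN agents b ON a.agent_id = b.id

Result:
title         | agent
--------------+------
Timeout error | Yara 
Broken link   | Leo  
Stale cache   | Frank
Missing icon  | Frank
Off by one    | NULL 
Null pointer  | NULL 


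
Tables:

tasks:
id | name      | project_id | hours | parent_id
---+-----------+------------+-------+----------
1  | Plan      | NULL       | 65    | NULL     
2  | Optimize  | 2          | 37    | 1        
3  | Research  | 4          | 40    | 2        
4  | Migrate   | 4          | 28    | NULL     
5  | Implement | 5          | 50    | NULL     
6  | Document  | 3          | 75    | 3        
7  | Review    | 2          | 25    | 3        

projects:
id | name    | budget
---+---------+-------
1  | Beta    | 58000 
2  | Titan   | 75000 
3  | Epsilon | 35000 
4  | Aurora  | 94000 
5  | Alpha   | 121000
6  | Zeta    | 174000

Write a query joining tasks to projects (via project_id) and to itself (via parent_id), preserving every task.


Two LEFT JOINs from the same base table tasks: one to projects via project_id, one to tasks itself via parent_id. Both are LEFT so every task is preserved.
Match against projects:
  - task 1 (Plan): project_id=NULL, no match -> kept with NULL
  - task 2 (Optimize): project_id=2 -> matches Titan
  - task 3 (Research): project_id=4 -> matches Aurora
  - task 4 (Migrate): project_id=4 -> matches Aurora
  - task 5 (Implement): project_id=5 -> matches Alpha
  - task 6 (Document): project_id=3 -> matches Epsilon
  - task 7 (Review): project_id=2 -> matches Titan
Match against tasks (self):
  - task 1 (Plan): parent_id=NULL -> NULL
  - task 2 (Optimize): parent_id=1 -> Plan
  - task 3 (Research): parent_id=2 -> Optimize
  - task 4 (Migrate): parent_id=NULL -> NULL
  - task 5 (Implement): parent_id=NULL -> NULL
  - task 6 (Document): parent_id=3 -> Research
  - task 7 (Review): parent_id=3 -> Research

SQL:
SELECT a.name, b.name AS project, c.name AS parent
FROM tasks a
LEFT JOIN projects b ON a.project_id = b.id
LEFT JOIN tasks c ON a.parent_id = c.id

Result:
name      | project | parent  
----------+---------+---------
Plan      | NULL    | NULL    
Optimize  | Titan   | Plan    
Research  | Aurora  | Optimize
Migrate   | Aurora  | NULL    
Implement | Alpha   | NULL    
Document  | Epsilon | Research
Review    | Titan   | Research


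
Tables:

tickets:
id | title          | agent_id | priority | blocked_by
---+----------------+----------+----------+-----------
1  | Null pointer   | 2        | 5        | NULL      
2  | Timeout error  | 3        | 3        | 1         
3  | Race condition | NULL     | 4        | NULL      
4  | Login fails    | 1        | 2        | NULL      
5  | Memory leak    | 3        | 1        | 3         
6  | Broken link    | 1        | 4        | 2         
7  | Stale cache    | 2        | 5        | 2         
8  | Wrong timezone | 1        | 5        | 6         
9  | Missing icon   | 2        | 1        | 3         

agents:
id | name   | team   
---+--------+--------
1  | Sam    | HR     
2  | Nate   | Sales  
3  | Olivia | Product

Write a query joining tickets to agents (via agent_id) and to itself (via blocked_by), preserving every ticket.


Two LEFT JOINs from the same base table tickets: one to agents via agent_id, one to tickets itself via blocked_by. Both are LEFT so every ticket is preserved.
Match against agents:
  - ticket 1 (Null pointer): agent_id=2 -> matches Nate
  - ticket 2 (Timeout error): agent_id=3 -> matches Olivia
  - ticket 3 (Race condition): agent_id=NULL, no match -> kept with NULL
  - ticket 4 (Login fails): agent_id=1 -> matches Sam
  - ticket 5 (Memory leak): agent_id=3 -> matches Olivia
  - ticket 6 (Broken link): agent_id=1 -> matches Sam
  - ticket 7 (Stale cache): agent_id=2 -> matches Nate
  - ticket 8 (Wrong timezone): agent_id=1 -> matches Sam
  - ticket 9 (Missing icon): agent_id=2 -> matches Nate
Match against tickets (self):
  - ticket 1 (Null pointer): blocked_by=NULL -> NULL
  - ticket 2 (Timeout error): blocked_by=1 -> Null pointer
  - ticket 3 (Race condition): blocked_by=NULL -> NULL
  - ticket 4 (Login fails): blocked_by=NULL -> NULL
  - ticket 5 (Memory leak): blocked_by=3 -> Race condition
  - ticket 6 (Broken link): blocked_by=2 -> Timeout error
  - ticket 7 (Stale cache): blocked_by=2 -> Timeout error
  - ticket 8 (Wrong timezone): blocked_by=6 -> Broken link
  - ticket 9 (Missing icon): blocked_by=3 -> Race condition

SQL:
SELECT a.title, b.name AS agent, c.title AS blocked_by
FROM tickets a
LEFT JOIN agents b ON a.agent_id = b.id
LEFT JOIN tickets c ON a.blocked_by = c.id

Result:
title          | agent  | blocked_by    
---------------+--------+---------------
Null pointer   | Nate   | NULL          
Timeout error  | Olivia | Null pointer  
Race condition | NULL   | NULL          
Login fails    | Sam    | NULL          
Memory leak    | Olivia | Race condition
Broken link    | Sam    | Timeout error 
Stale cache    | Nate   | Timeout error 
Wrong timezone | Sam    | Broken link   
Missing icon   | Nate   | Race condition


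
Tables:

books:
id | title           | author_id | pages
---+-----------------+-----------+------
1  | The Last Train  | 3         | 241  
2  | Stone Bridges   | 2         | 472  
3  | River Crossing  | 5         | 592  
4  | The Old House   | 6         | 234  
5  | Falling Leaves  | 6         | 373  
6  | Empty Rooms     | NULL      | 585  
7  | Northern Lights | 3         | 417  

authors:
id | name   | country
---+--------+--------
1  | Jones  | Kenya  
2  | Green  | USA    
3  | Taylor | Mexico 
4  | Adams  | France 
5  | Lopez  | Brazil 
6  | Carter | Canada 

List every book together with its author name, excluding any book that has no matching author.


INNER JOIN keeps only books rows whose author_id matches an id in authors. Walk through each book:
  - book 1 (The Last Train): author_id=3 -> matches Taylor
  - book 2 (Stone Bridges): author_id=2 -> matches Green
  - book 3 (River Crossing): author_id=5 -> matches Lopez
  - book 4 (The Old House): author_id=6 -> matches Carter
  - book 5 (Falling Leaves): author_id=6 -> matches Carter
  - book 6 (Empty Rooms): author_id=NULL, no match -> dropped
  - book 7 (Northern Lights): author_id=3 -> matches Taylor
So 1 of 7 rows is dropped.

SQL:
SELECT a.title, b.name AS author
FROM books a
INNER JOIN authors b ON a.author_id = b.id

Result:
title           | author
----------------+-------
The Last Train  | Taylor
Stone Bridges   | Green 
River Crossing  | Lopez 
The Old House   | Carter
Falling Leaves  | Carter
Northern Lights | Taylor


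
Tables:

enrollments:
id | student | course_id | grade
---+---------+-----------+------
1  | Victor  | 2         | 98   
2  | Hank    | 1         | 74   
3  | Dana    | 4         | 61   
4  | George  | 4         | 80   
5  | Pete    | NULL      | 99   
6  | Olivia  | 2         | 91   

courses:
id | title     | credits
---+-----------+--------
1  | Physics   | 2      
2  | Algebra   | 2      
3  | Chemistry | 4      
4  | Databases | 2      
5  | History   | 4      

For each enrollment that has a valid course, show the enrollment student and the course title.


INNER JOIN keeps only enrollments rows whose course_id matches an id in courses. Walk through each enrollment:
  - enrollment 1 (Victor): course_id=2 -> matches Algebra
  - enrollment 2 (Hank): course_id=1 -> matches Physics
  - enrollment 3 (Dana): course_id=4 -> matches Databases
  - enrollment 4 (George): course_id=4 -> matches Databases
  - enrollment 5 (Pete): course_id=NULL, no match -> dropped
  - enrollment 6 (Olivia): course_id=2 -> matches Algebra
So 1 of 6 rows is dropped.

SQL:
SELECT a.student, b.title AS course
FROM enrollments a
INNER JOIN courses b ON a.course_id = b.id

Result:
student | course   
--------+----------
Victor  | Algebra  
Hank    | Physics  
Dana    | Databases
George  | Databases
Olivia  | Algebra  


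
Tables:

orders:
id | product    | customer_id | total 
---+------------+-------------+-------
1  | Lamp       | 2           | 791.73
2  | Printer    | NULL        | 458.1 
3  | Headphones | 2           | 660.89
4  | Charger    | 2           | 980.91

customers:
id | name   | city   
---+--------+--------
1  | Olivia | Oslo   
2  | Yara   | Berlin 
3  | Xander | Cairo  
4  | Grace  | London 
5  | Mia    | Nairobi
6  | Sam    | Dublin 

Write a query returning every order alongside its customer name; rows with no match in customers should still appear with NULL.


LEFT JOIN keeps every row from orders (the left table); where customer_id has no match in customers, the customer columns become NULL. Walk through each order:
  - order 1 (Lamp): customer_id=2 -> matches Yara
  - order 2 (Printer): customer_id=NULL, no match -> kept with NULL
  - order 3 (Headphones): customer_id=2 -> matches Yara
  - order 4 (Charger): customer_id=2 -> matches Yara
All 4 rows appear; 1 has NULL customer.

SQL:
SELECT a.product, b.name AS customer
FROM orders a
LEFT JOIN customers b ON a.customer_id = b.id

Result:
product    | customer
-----------+---------
Lamp       | Yara    
Printer    | NULL    
Headphones | Yara    
Charger    | Yara    


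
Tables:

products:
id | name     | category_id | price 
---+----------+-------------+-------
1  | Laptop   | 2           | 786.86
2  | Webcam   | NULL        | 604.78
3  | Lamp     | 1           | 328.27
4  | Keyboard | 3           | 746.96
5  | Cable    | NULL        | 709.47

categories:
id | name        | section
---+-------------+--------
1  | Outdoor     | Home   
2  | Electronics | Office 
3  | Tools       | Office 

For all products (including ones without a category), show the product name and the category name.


LEFT JOIN keeps every row from products (the left table); where category_id has no match in categories, the category columns become NULL. Walk through each product:
  - product 1 (Laptop): category_id=2 -> matches Electronics
  - product 2 (Webcam): category_id=NULL, no match -> kept with NULL
  - product 3 (Lamp): category_id=1 -> matches Outdoor
  - product 4 (Keyboard): category_id=3 -> matches Tools
  - product 5 (Cable): category_id=NULL, no match -> kept with NULL
All 5 rows appear; 2 have NULL category.

SQL:
SELECT a.name, b.name AS category
FROM products a
LEFT JOIN categories b ON a.category_id = b.id

Result:
name     | category   
---------+------------
Laptop   | Electronics
Webcam   | NULL       
Lamp     | Outdoor    
Keyboard | Tools      
Cable    | NULL       


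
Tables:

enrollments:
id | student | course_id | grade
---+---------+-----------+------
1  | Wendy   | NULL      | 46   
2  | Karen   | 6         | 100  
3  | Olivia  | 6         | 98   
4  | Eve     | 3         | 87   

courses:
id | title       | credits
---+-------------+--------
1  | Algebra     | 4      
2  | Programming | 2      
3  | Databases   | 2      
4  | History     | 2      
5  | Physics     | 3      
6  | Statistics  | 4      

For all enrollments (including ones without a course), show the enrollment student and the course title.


LEFT JOIN keeps every row from enrollments (the left table); where course_id has no match in courses, the course columns become NULL. Walk through each enrollment:
  - enrollment 1 (Wendy): course_id=NULL, no match -> kept with NULL
  - enrollment 2 (Karen): course_id=6 -> matches Statistics
  - enrollment 3 (Olivia): course_id=6 -> matches Statistics
  - enrollment 4 (Eve): course_id=3 -> matches Databases
All 4 rows appear; 1 has NULL course.

SQL:
SELECT a.student, b.title AS course
FROM enrollments a
LEFT JOIN courses b ON a.course_id = b.id

Result:
student | course    
--------+-----------
Wendy   | NULL      
Karen   | Statistics
Olivia  | Statistics
Eve     | Databases 


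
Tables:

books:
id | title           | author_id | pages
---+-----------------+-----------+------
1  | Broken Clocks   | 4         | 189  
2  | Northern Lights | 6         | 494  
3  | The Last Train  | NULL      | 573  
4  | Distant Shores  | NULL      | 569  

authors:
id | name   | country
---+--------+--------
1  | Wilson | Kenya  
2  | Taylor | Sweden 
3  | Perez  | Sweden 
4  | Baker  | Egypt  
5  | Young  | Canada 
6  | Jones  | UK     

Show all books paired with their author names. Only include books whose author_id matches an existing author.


INNER JOIN keeps only books rows whose author_id matches an id in authors. Walk through each book:
  - book 1 (Broken Clocks): author_id=4 -> matches Baker
  - book 2 (Northern Lights): author_id=6 -> matches Jones
  - book 3 (The Last Train): author_id=NULL, no match -> dropped
  - book 4 (Distant Shores): author_id=NULL, no match -> dropped
So 2 of 4 rows are dropped.

SQL:
SELECT a.title, b.name AS author
FROM books a
INNER JOIN authors b ON a.author_id = b.id

Result:
title           | author
----------------+-------
Broken Clocks   | Baker 
Northern Lights | Jones 


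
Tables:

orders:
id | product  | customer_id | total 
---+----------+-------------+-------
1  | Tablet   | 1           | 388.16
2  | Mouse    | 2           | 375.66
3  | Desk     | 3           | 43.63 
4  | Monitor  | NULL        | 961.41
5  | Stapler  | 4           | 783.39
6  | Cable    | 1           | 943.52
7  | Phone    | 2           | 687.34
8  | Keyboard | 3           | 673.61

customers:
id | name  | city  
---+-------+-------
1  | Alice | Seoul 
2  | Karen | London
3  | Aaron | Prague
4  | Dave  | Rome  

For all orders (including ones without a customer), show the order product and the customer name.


LEFT JOIN keeps every row from orders (the left table); where customer_id has no match in customers, the customer columns become NULL. Walk through each order:
  - order 1 (Tablet): customer_id=1 -> matches Alice
  - order 2 (Mouse): customer_id=2 -> matches Karen
  - order 3 (Desk): customer_id=3 -> matches Aaron
  - order 4 (Monitor): customer_id=NULL, no match -> kept with NULL
  - order 5 (Stapler): customer_id=4 -> matches Dave
  - order 6 (Cable): customer_id=1 -> matches Alice
  - order 7 (Phone): customer_id=2 -> matches Karen
  - order 8 (Keyboard): customer_id=3 -> matches Aaron
All 8 rows appear; 1 has NULL customer.

SQL:
SELECT a.product, b.name AS customer
FROM orders a
LEFT JOIN customers b ON a.customer_id = b.id

Result:
product  | customer
---------+---------
Tablet   | Alice   
Mouse    | Karen   
Desk     | Aaron   
Monitor  | NULL    
Stapler  | Dave    
Cable    | Alice   
Phone    | Karen   
Keyboard | Aaron   


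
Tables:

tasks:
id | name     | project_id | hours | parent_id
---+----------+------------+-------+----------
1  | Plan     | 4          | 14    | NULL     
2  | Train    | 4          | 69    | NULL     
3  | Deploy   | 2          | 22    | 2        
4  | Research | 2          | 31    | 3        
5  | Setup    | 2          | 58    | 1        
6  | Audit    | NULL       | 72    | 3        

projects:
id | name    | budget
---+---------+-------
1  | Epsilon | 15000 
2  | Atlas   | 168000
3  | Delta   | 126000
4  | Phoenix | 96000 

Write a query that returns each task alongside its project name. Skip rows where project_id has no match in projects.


INNER JOIN keeps only tasks rows whose project_id matches an id in projects. Walk through each task:
  - task 1 (Plan): project_id=4 -> matches Phoenix
  - task 2 (Train): project_id=4 -> matches Phoenix
  - task 3 (Deploy): project_id=2 -> matches Atlas
  - task 4 (Research): project_id=2 -> matches Atlas
  - task 5 (Setup): project_id=2 -> matches Atlas
  - task 6 (Audit): project_id=NULL, no match -> dropped
So 1 of 6 rows is dropped.

SQL:
SELECT a.name, b.name AS project
FROM tasks a
INNER JOIN projects b ON a.project_id = b.id

Result:
name     | project
---------+--------
Plan     | Phoenix
Train    | Phoenix
Deploy   | Atlas  
Research | Atlas  
Setup    | Atlas  


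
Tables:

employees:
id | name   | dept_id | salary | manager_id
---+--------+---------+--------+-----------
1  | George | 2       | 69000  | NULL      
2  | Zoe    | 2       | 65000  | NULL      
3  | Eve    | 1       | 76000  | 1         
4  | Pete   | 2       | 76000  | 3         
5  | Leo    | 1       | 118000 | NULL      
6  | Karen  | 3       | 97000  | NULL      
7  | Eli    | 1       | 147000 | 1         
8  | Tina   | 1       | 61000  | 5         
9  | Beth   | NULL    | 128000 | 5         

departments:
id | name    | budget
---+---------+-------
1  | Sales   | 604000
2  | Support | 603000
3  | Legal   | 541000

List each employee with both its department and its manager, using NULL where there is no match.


Two LEFT JOINs from the same base table employees: one to departments via dept_id, one to employees itself via manager_id. Both are LEFT so every employee is preserved.
Match against departments:
  - employee 1 (George): dept_id=2 -> matches Support
  - employee 2 (Zoe): dept_id=2 -> matches Support
  - employee 3 (Eve): dept_id=1 -> matches Sales
  - employee 4 (Pete): dept_id=2 -> matches Support
  - employee 5 (Leo): dept_id=1 -> matches Sales
  - employee 6 (Karen): dept_id=3 -> matches Legal
  - employee 7 (Eli): dept_id=1 -> matches Sales
  - employee 8 (Tina): dept_id=1 -> matches Sales
  - employee 9 (Beth): dept_id=NULL, no match -> kept with NULL
Match against employees (self):
  - employee 1 (George): manager_id=NULL -> NULL
  - employee 2 (Zoe): manager_id=NULL -> NULL
  - employee 3 (Eve): manager_id=1 -> George
  - employee 4 (Pete): manager_id=3 -> Eve
  - employee 5 (Leo): manager_id=NULL -> NULL
  - employee 6 (Karen): manager_id=NULL -> NULL
  - employee 7 (Eli): manager_id=1 -> George
  - employee 8 (Tina): manager_id=5 -> Leo
  - employee 9 (Beth): manager_id=5 -> Leo

SQL:
SELECT a.name, b.name AS department, c.name AS manager
FROM employees a
LEFT JOIN departments b ON a.dept_id = b.id
LEFT JOIN employees c ON a.manager_id = c.id

Result:
name   | department | manager
-------+------------+--------
George | Support    | NULL   
Zoe    | Support    | NULL   
Eve    | Sales      | George 
Pete   | Support    | Eve    
Leo    | Sales      | NULL   
Karen  | Legal      | NULL   
Eli    | Sales      | George 
Tina   | Sales      | Leo    
Beth   | NULL       | Leo    


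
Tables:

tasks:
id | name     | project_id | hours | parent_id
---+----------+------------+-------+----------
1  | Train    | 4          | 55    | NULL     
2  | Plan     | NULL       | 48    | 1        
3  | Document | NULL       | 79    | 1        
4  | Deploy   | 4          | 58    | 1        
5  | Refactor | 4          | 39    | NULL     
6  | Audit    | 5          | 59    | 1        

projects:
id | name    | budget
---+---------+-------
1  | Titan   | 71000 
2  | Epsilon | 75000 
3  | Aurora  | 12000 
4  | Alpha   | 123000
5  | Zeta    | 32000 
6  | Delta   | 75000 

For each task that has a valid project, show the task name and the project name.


INNER JOIN keeps only tasks rows whose project_id matches an id in projects. Walk through each task:
  - task 1 (Train): project_id=4 -> matches Alpha
  - task 2 (Plan): project_id=NULL, no match -> dropped
  - task 3 (Document): project_id=NULL, no match -> dropped
  - task 4 (Deploy): project_id=4 -> matches Alpha
  - task 5 (Refactor): project_id=4 -> matches Alpha
  - task 6 (Audit): project_id=5 -> matches Zeta
So 2 of 6 rows are dropped.

SQL:
SELECT a.name, b.name AS project
FROM tasks a
INNER JOIN projects b ON a.project_id = b.id

Result:
name     | project
---------+--------
Train    | Alpha  
Deploy   | Alpha  
Refactor | Alpha  
Audit    | Zeta   


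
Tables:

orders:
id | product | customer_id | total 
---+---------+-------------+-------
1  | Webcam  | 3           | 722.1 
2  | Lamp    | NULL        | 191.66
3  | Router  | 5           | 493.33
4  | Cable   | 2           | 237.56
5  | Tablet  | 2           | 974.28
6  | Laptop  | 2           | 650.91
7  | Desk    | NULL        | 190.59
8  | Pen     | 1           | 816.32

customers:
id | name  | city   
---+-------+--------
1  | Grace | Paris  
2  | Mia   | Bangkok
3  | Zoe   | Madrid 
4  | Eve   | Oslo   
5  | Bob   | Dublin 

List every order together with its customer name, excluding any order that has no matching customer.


INNER JOIN keeps only orders rows whose customer_id matches an id in customers. Walk through each order:
  - order 1 (Webcam): customer_id=3 -> matches Zoe
  - order 2 (Lamp): customer_id=NULL, no match -> dropped
  - order 3 (Router): customer_id=5 -> matches Bob
  - order 4 (Cable): customer_id=2 -> matches Mia
  - order 5 (Tablet): customer_id=2 -> matches Mia
  - order 6 (Laptop): customer_id=2 -> matches Mia
  - order 7 (Desk): customer_id=NULL, no match -> dropped
  - order 8 (Pen): customer_id=1 -> matches Grace
So 2 of 8 rows are dropped.

SQL:
SELECT a.product, b.name AS customer
FROM orders a
INNER JOIN customers b ON a.customer_id = b.id

Result:
product | customer
--------+---------
Webcam  | Zoe     
Router  | Bob     
Cable   | Mia     
Tablet  | Mia     
Laptop  | Mia     
Pen     | Grace   


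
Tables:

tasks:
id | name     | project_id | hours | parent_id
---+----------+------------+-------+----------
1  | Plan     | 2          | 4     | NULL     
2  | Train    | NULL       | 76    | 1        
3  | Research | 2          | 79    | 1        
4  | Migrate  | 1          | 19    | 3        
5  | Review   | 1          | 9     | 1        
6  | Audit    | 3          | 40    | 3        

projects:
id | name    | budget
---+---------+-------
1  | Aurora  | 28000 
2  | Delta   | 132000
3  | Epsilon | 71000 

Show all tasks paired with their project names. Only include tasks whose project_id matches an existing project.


INNER JOIN keeps only tasks rows whose project_id matches an id in projects. Walk through each task:
  - task 1 (Plan): project_id=2 -> matches Delta
  - task 2 (Train): project_id=NULL, no match -> dropped
  - task 3 (Research): project_id=2 -> matches Delta
  - task 4 (Migrate): project_id=1 -> matches Aurora
  - task 5 (Review): project_id=1 -> matches Aurora
  - task 6 (Audit): project_id=3 -> matches Epsilon
So 1 of 6 rows is dropped.

SQL:
SELECT a.name, b.name AS project
FROM tasks a
INNER JOIN projects b ON a.project_id = b.id

Result:
name     | project
---------+--------
Plan     | Delta  
Research | Delta  
Migrate  | Aurora 
Review   | Aurora 
Audit    | Epsilon


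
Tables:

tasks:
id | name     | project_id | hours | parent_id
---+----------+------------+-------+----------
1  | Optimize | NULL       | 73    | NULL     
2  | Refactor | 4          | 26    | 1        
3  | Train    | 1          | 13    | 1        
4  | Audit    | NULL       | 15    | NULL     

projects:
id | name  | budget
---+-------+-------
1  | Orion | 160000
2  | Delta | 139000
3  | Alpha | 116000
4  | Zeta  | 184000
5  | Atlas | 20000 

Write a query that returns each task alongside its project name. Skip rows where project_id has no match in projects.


INNER JOIN keeps only tasks rows whose project_id matches an id in projects. Walk through each task:
  - task 1 (Optimize): project_id=NULL, no match -> dropped
  - task 2 (Refactor): project_id=4 -> matches Zeta
  - task 3 (Train): project_id=1 -> matches Orion
  - task 4 (Audit): project_id=NULL, no match -> dropped
So 2 of 4 rows are dropped.

SQL:
SELECT a.name, b.name AS project
FROM tasks a
INNER JOIN projects b ON a.project_id = b.id

Result:
name     | project
---------+--------
Refactor | Zeta   
Train    | Orion  


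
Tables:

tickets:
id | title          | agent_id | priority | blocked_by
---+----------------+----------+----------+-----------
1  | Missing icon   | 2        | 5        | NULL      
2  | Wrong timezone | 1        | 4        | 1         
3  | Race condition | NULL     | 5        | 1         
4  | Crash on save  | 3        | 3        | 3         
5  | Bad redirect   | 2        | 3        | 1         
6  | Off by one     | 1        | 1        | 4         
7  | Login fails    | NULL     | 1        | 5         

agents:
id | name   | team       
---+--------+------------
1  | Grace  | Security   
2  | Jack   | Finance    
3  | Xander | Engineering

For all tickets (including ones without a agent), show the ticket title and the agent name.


LEFT JOIN keeps every row from tickets (the left table); where agent_id has no match in agents, the agent columns become NULL. Walk through each ticket:
  - ticket 1 (Missing icon): agent_id=2 -> matches Jack
  - ticket 2 (Wrong timezone): agent_id=1 -> matches Grace
  - ticket 3 (Race condition): agent_id=NULL, no match -> kept with NULL
  - ticket 4 (Crash on save): agent_id=3 -> matches Xander
  - ticket 5 (Bad redirect): agent_id=2 -> matches Jack
  - ticket 6 (Off by one): agent_id=1 -> matches Grace
  - ticket 7 (Login fails): agent_id=NULL, no match -> kept with NULL
All 7 rows appear; 2 have NULL agent.

SQL:
SELECT a.title, b.name AS agent
FROM tickets a
LEFT JOIN agents b ON a.agent_id = b.id

Result:
title          | agent 
---------------+-------
Missing icon   | Jack  
Wrong timezone | Grace 
Race condition | NULL  
Crash on save  | Xander
Bad redirect   | Jack  
Off by one     | Grace 
Login fails    | NULL  


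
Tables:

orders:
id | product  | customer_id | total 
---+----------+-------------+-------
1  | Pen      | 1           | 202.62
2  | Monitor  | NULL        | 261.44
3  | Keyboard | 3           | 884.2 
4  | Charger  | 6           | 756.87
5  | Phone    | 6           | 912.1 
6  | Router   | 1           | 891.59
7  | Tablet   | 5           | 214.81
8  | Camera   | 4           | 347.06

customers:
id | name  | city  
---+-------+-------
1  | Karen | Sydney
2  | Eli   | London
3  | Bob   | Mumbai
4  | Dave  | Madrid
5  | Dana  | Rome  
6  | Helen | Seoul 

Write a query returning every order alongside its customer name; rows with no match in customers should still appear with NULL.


LEFT JOIN keeps every row from orders (the left table); where customer_id has no match in customers, the customer columns become NULL. Walk through each order:
  - order 1 (Pen): customer_id=1 -> matches Karen
  - order 2 (Monitor): customer_id=NULL, no match -> kept with NULL
  - order 3 (Keyboard): customer_id=3 -> matches Bob
  - order 4 (Charger): customer_id=6 -> matches Helen
  - order 5 (Phone): customer_id=6 -> matches Helen
  - order 6 (Router): customer_id=1 -> matches Karen
  - order 7 (Tablet): customer_id=5 -> matches Dana
  - order 8 (Camera): customer_id=4 -> matches Dave
All 8 rows appear; 1 has NULL customer.

SQL:
SELECT a.product, b.name AS customer
FROM orders a
LEFT JOIN customers b ON a.customer_id = b.id

Result:
product  | customer
---------+---------
Pen      | Karen   
Monitor  | NULL    
Keyboard | Bob     
Charger  | Helen   
Phone    | Helen   
Router   | Karen   
Tablet   | Dana    
Camera   | Dave    


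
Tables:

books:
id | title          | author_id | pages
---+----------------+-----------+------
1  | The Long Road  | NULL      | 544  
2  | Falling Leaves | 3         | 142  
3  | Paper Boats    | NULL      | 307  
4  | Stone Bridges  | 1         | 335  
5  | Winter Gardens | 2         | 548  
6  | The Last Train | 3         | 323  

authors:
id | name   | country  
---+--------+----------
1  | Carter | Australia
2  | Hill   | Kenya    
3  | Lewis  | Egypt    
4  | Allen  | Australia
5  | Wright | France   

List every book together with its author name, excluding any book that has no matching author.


INNER JOIN keeps only books rows whose author_id matches an id in authors. Walk through each book:
  - book 1 (The Long Road): author_id=NULL, no match -> dropped
  - book 2 (Falling Leaves): author_id=3 -> matches Lewis
  - book 3 (Paper Boats): author_id=NULL, no match -> dropped
  - book 4 (Stone Bridges): author_id=1 -> matches Carter
  - book 5 (Winter Gardens): author_id=2 -> matches Hill
  - book 6 (The Last Train): author_id=3 -> matches Lewis
So 2 of 6 rows are dropped.

SQL:
SELECT a.title, b.name AS author
FROM books a
INNER JOIN authors b ON a.author_id = b.id

Result:
title          | author
---------------+-------
Falling Leaves | Lewis 
Stone Bridges  | Carter
Winter Gardens | Hill  
The Last Train | Lewis 


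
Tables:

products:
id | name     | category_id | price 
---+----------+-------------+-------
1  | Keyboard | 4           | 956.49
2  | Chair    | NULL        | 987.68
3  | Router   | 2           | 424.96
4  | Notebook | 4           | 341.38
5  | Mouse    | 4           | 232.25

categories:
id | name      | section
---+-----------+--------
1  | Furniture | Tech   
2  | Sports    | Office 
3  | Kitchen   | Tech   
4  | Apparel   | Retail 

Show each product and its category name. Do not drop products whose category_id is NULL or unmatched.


LEFT JOIN keeps every row from products (the left table); where category_id has no match in categories, the category columns become NULL. Walk through each product:
  - product 1 (Keyboard): category_id=4 -> matches Apparel
  - product 2 (Chair): category_id=NULL, no match -> kept with NULL
  - product 3 (Router): category_id=2 -> matches Sports
  - product 4 (Notebook): category_id=4 -> matches Apparel
  - product 5 (Mouse): category_id=4 -> matches Apparel
All 5 rows appear; 1 has NULL category.

SQL:
SELECT a.name, b.name AS category
FROM products a
LEFT JOIN categories b ON a.category_id = b.id

Result:
name     | category
---------+---------
Keyboard | Apparel 
Chair    | NULL    
Router   | Sports  
Notebook | Apparel 
Mouse    | Apparel 


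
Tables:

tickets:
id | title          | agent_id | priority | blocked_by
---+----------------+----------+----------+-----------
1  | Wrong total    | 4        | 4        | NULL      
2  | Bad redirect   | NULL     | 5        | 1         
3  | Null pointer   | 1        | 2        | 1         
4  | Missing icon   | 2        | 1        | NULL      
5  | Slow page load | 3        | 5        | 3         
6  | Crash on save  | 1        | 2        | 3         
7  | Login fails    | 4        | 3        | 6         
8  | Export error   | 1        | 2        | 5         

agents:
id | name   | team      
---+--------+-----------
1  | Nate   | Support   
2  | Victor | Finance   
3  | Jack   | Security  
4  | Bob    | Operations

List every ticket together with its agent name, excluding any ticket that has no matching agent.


INNER JOIN keeps only tickets rows whose agent_id matches an id in agents. Walk through each ticket:
  - ticket 1 (Wrong total): agent_id=4 -> matches Bob
  - ticket 2 (Bad redirect): agent_id=NULL, no match -> dropped
  - ticket 3 (Null pointer): agent_id=1 -> matches Nate
  - ticket 4 (Missing icon): agent_id=2 -> matches Victor
  - ticket 5 (Slow page load): agent_id=3 -> matches Jack
  - ticket 6 (Crash on save): agent_id=1 -> matches Nate
  - ticket 7 (Login fails): agent_id=4 -> matches Bob
  - ticket 8 (Export error): agent_id=1 -> matches Nate
So 1 of 8 rows is dropped.

SQL:
SELECT a.title, b.name AS agent
FROM tickets a
INNER JOIN agents b ON a.agent_id = b.id

Result:
title          | agent 
---------------+-------
Wrong total    | Bob   
Null pointer   | Nate  
Missing icon   | Victor
Slow page load | Jack  
Crash on save  | Nate  
Login fails    | Bob   
Export error   | Nate  


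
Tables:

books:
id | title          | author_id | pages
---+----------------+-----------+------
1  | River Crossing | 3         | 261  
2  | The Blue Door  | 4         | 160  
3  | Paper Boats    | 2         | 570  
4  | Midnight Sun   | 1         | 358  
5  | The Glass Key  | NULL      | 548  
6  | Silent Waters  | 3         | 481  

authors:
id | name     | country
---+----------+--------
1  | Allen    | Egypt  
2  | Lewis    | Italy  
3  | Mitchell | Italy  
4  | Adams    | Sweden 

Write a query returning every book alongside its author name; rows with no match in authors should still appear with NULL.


LEFT JOIN keeps every row from books (the left table); where author_id has no match in authors, the author columns become NULL. Walk through each book:
  - book 1 (River Crossing): author_id=3 -> matches Mitchell
  - book 2 (The Blue Door): author_id=4 -> matches Adams
  - book 3 (Paper Boats): author_id=2 -> matches Lewis
  - book 4 (Midnight Sun): author_id=1 -> matches Allen
  - book 5 (The Glass Key): author_id=NULL, no match -> kept with NULL
  - book 6 (Silent Waters): author_id=3 -> matches Mitchell
All 6 rows appear; 1 has NULL author.

SQL:
SELECT a.title, b.name AS author
FROM books a
LEFT JOIN authors b ON a.author_id = b.id

Result:
title          | author  
---------------+---------
River Crossing | Mitchell
The Blue Door  | Adams   
Paper Boats    | Lewis   
Midnight Sun   | Allen   
The Glass Key  | NULL    
Silent Waters  | Mitchell


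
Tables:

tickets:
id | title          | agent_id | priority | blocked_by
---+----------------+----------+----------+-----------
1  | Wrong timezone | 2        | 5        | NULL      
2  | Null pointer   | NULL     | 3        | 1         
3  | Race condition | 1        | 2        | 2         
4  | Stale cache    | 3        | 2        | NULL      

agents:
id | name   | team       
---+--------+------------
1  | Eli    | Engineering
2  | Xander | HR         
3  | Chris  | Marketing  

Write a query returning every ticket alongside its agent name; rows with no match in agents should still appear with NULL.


LEFT JOIN keeps every row from tickets (the left table); where agent_id has no match in agents, the agent columns become NULL. Walk through each ticket:
  - ticket 1 (Wrong timezone): agent_id=2 -> matches Xander
  - ticket 2 (Null pointer): agent_id=NULL, no match -> kept with NULL
  - ticket 3 (Race condition): agent_id=1 -> matches Eli
  - ticket 4 (Stale cache): agent_id=3 -> matches Chris
All 4 rows appear; 1 has NULL agent.

SQL:
SELECT a.title, b.name AS agent
FROM tickets a
LEFT JOIN agents b ON a.agent_id = b.id

Result:
title          | agent 
---------------+-------
Wrong timezone | Xander
Null pointer   | NULL  
Race condition | Eli   
Stale cache    | Chris 


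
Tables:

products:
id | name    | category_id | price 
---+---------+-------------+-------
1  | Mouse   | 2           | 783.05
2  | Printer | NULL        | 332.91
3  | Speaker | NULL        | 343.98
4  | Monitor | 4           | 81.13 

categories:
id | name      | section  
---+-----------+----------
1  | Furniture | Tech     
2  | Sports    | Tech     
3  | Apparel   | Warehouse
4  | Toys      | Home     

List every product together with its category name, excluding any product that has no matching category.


INNER JOIN keeps only products rows whose category_id matches an id in categories. Walk through each product:
  - product 1 (Mouse): category_id=2 -> matches Sports
  - product 2 (Printer): category_id=NULL, no match -> dropped
  - product 3 (Speaker): category_id=NULL, no match -> dropped
  - product 4 (Monitor): category_id=4 -> matches Toys
So 2 of 4 rows are dropped.

SQL:
SELECT a.name, b.name AS category
FROM products a
INNER JOIN categories b ON a.category_id = b.id

Result:
name    | category
--------+---------
Mouse   | Sports  
Monitor | Toys    


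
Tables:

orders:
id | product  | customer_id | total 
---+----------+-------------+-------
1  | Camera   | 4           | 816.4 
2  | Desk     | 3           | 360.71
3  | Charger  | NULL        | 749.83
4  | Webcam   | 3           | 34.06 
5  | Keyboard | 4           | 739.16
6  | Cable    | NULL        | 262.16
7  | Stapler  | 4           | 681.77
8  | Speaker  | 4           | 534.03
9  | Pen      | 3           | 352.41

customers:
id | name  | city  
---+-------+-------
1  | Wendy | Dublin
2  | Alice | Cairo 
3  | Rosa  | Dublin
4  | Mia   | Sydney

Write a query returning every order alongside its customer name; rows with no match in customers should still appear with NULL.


LEFT JOIN keeps every row from orders (the left table); where customer_id has no match in customers, the customer columns become NULL. Walk through each order:
  - order 1 (Camera): customer_id=4 -> matches Mia
  - order 2 (Desk): customer_id=3 -> matches Rosa
  - order 3 (Charger): customer_id=NULL, no match -> kept with NULL
  - order 4 (Webcam): customer_id=3 -> matches Rosa
  - order 5 (Keyboard): customer_id=4 -> matches Mia
  - order 6 (Cable): customer_id=NULL, no match -> kept with NULL
  - order 7 (Stapler): customer_id=4 -> matches Mia
  - order 8 (Speaker): customer_id=4 -> matches Mia
  - order 9 (Pen): customer_id=3 -> matches Rosa
All 9 rows appear; 2 have NULL customer.

SQL:
SELECT a.product, b.name AS customer
FROM orders a
LEFT JOIN customers b ON a.customer_id = b.id

Result:
product  | customer
---------+---------
Camera   | Mia     
Desk     | Rosa    
Charger  | NULL    
Webcam   | Rosa    
Keyboard | Mia     
Cable    | NULL    
Stapler  | Mia     
Speaker  | Mia     
Pen      | Rosa    


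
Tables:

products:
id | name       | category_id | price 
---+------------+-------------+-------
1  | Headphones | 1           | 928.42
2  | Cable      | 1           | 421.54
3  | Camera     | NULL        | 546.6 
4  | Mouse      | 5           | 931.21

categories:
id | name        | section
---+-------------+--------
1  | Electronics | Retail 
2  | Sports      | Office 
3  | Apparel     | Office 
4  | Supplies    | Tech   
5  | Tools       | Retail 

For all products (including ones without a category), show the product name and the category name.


LEFT JOIN keeps every row from products (the left table); where category_id has no match in categories, the category columns become NULL. Walk through each product:
  - product 1 (Headphones): category_id=1 -> matches Electronics
  - product 2 (Cable): category_id=1 -> matches Electronics
  - product 3 (Camera): category_id=NULL, no match -> kept with NULL
  - product 4 (Mouse): category_id=5 -> matches Tools
All 4 rows appear; 1 has NULL category.

SQL:
SELECT a.name, b.name AS category
FROM products a
LEFT JOIN categories b ON a.category_id = b.id

Result:
name       | category   
-----------+------------
Headphones | Electronics
Cable      | Electronics
Camera     | NULL       
Mouse      | Tools      
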